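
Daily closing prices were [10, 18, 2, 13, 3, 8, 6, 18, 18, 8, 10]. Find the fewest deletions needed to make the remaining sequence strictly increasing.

Fewest deletions = n − (longest strictly increasing subsequence).
Patience tails:
10 → extends → [10]
18 → extends → [10, 18]
2 → replaces 10 → [2, 18]
13 → replaces 18 → [2, 13]
3 → replaces 13 → [2, 3]
8 → extends → [2, 3, 8]
6 → replaces 8 → [2, 3, 6]
18 → extends → [2, 3, 6, 18]
18 → already a tail → [2, 3, 6, 18]
8 → replaces 18 → [2, 3, 6, 8]
10 → extends → [2, 3, 6, 8, 10]
Longest strictly increasing subsequence has length 5, so deletions = 11 − 5 = 6.

6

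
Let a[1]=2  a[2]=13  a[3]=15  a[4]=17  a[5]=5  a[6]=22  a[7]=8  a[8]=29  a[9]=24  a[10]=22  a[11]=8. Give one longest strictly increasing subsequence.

Patience tails give the LIS length; then backtrack through the dp parents:
2 → extends → [2]
13 → extends → [2, 13]
15 → extends → [2, 13, 15]
17 → extends → [2, 13, 15, 17]
5 → replaces 13 → [2, 5, 15, 17]
22 → extends → [2, 5, 15, 17, 22]
8 → replaces 15 → [2, 5, 8, 17, 22]
29 → extends → [2, 5, 8, 17, 22, 29]
24 → replaces 29 → [2, 5, 8, 17, 22, 24]
22 → already a tail → [2, 5, 8, 17, 22, 24]
8 → already a tail → [2, 5, 8, 17, 22, 24]
Length 6; one witness is 2, 13, 15, 17, 22, 29.

2, 13, 15, 17, 22, 29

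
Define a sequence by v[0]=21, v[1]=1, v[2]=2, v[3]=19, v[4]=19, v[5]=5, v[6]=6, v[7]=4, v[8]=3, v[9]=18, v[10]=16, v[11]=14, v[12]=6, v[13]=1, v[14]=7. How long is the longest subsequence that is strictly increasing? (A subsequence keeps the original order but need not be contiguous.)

Track the smallest tail for each achievable length (strict):
21 → extends → [21]
1 → replaces 21 → [1]
2 → extends → [1, 2]
19 → extends → [1, 2, 19]
19 → already a tail → [1, 2, 19]
5 → replaces 19 → [1, 2, 5]
6 → extends → [1, 2, 5, 6]
4 → replaces 5 → [1, 2, 4, 6]
3 → replaces 4 → [1, 2, 3, 6]
18 → extends → [1, 2, 3, 6, 18]
16 → replaces 18 → [1, 2, 3, 6, 16]
14 → replaces 16 → [1, 2, 3, 6, 14]
6 → already a tail → [1, 2, 3, 6, 14]
1 → already a tail → [1, 2, 3, 6, 14]
7 → replaces 14 → [1, 2, 3, 6, 7]
Five tails, so the longest strictly increasing subsequence has length 5 (e.g. 1, 2, 5, 6, 18).

5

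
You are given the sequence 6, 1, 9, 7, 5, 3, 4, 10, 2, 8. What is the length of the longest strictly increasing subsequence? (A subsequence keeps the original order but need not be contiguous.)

Track the smallest tail for each achievable length (strict):
6 → extends → [6]
1 → replaces 6 → [1]
9 → extends → [1, 9]
7 → replaces 9 → [1, 7]
5 → replaces 7 → [1, 5]
3 → replaces 5 → [1, 3]
4 → extends → [1, 3, 4]
10 → extends → [1, 3, 4, 10]
2 → replaces 3 → [1, 2, 4, 10]
8 → replaces 10 → [1, 2, 4, 8]
Four tails, so the longest strictly increasing subsequence has length 4 (e.g. 1, 3, 4, 10).

4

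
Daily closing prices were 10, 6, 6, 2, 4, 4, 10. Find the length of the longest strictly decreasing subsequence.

3

Negate each value so 'decreasing' becomes 'increasing', then run patience tails on the negated sequence:
-10 → extends → [-10]
-6 → extends → [-10, -6]
-6 → already a tail → [-10, -6]
-2 → extends → [-10, -6, -2]
-4 → replaces -2 → [-10, -6, -4]
-4 → already a tail → [-10, -6, -4]
-10 → already a tail → [-10, -6, -4]
Three tails, so the longest strictly decreasing subsequence of the original has length 3.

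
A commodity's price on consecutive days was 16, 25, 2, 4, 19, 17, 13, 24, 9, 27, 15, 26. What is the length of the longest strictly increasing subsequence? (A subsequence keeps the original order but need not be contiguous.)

5

Track the smallest tail for each achievable length (strict):
16 → extends → [16]
25 → extends → [16, 25]
2 → replaces 16 → [2, 25]
4 → replaces 25 → [2, 4]
19 → extends → [2, 4, 19]
17 → replaces 19 → [2, 4, 17]
13 → replaces 17 → [2, 4, 13]
24 → extends → [2, 4, 13, 24]
9 → replaces 13 → [2, 4, 9, 24]
27 → extends → [2, 4, 9, 24, 27]
15 → replaces 24 → [2, 4, 9, 15, 27]
26 → replaces 27 → [2, 4, 9, 15, 26]
Five tails, so the longest strictly increasing subsequence has length 5 (e.g. 2, 4, 19, 24, 27).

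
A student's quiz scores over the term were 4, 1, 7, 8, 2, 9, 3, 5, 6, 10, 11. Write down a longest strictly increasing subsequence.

Patience tails give the LIS length; then backtrack through the dp parents:
4 → extends → [4]
1 → replaces 4 → [1]
7 → extends → [1, 7]
8 → extends → [1, 7, 8]
2 → replaces 7 → [1, 2, 8]
9 → extends → [1, 2, 8, 9]
3 → replaces 8 → [1, 2, 3, 9]
5 → replaces 9 → [1, 2, 3, 5]
6 → extends → [1, 2, 3, 5, 6]
10 → extends → [1, 2, 3, 5, 6, 10]
11 → extends → [1, 2, 3, 5, 6, 10, 11]
Length 7; one witness is 1, 2, 3, 5, 6, 10, 11.

1, 2, 3, 5, 6, 10, 11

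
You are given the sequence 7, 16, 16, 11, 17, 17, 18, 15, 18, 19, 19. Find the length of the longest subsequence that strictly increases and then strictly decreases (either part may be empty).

5

inc[i] = longest strictly increasing subsequence ending at i; dec[i] = longest strictly decreasing subsequence starting at i:
i:      1  2  3  4  5  6  7  8  9 10 11
a[i]:   7 16 16 11 17 17 18 15 18 19 19
inc:    1  2  2  2  3  3  4  3  4  5  5
dec:    1  2  2  1  2  2  2  1  1  1  1
Best peak at i=7 (value 18): inc=4, dec=2, length 4+2−1 = 5.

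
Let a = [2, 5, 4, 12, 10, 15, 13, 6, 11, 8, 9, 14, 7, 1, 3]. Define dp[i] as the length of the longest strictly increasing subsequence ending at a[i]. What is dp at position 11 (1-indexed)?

dp[i] = 1 + max{dp[j] : j<i, a[j]<a[i]} (or 1 if no such j):
i:      1  2  3  4  5  6  7  8  9 10 11 12 13 14 15
a[i]:   2  5  4 12 10 15 13  6 11  8  9 14  7  1  3
dp:     1  2  2  3  3  4  4  3  4  4  5  6  4  1  2
At index 11 the value is 5.

5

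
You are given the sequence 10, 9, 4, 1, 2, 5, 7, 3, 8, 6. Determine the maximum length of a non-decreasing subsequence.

Let dp[i] be the length of the longest such subsequence ending at index i:
i:      1  2  3  4  5  6  7  8  9 10
a[i]:  10  9  4  1  2  5  7  3  8  6
dp:     1  1  1  1  2  3  4  3  5  4
Maximum dp value is 5.

5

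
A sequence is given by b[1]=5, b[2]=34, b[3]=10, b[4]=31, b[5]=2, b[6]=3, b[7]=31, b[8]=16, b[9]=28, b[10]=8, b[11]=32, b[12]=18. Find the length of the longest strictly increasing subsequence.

5

Let dp[i] be the length of the longest such subsequence ending at index i:
i:      1  2  3  4  5  6  7  8  9 10 11 12
b[i]:   5 34 10 31  2  3 31 16 28  8 32 18
dp:     1  2  2  3  1  2  3  3  4  3  5  4
Maximum dp value is 5.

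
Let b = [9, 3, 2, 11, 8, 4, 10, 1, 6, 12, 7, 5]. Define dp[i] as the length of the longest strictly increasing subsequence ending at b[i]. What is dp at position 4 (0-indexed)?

2

dp[i] = 1 + max{dp[j] : j<i, b[j]<b[i]} (or 1 if no such j):
i:      0  1  2  3  4  5  6  7  8  9 10 11
b[i]:   9  3  2 11  8  4 10  1  6 12  7  5
dp:     1  1  1  2  2  2  3  1  3  4  4  3
At index 4 the value is 2.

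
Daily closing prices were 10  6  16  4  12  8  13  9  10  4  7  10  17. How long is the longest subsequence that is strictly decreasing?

4

Let dp[i] be the longest strictly decreasing subsequence ending at i:
i:      1  2  3  4  5  6  7  8  9 10 11 12 13
a[i]:  10  6 16  4 12  8 13  9 10  4  7 10 17
dp:     1  2  1  3  2  3  2  3  3  4  4  3  1
Maximum is 4.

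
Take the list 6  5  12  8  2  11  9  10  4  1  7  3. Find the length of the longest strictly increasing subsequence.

Track the smallest tail for each achievable length (strict):
6 → extends → [6]
5 → replaces 6 → [5]
12 → extends → [5, 12]
8 → replaces 12 → [5, 8]
2 → replaces 5 → [2, 8]
11 → extends → [2, 8, 11]
9 → replaces 11 → [2, 8, 9]
10 → extends → [2, 8, 9, 10]
4 → replaces 8 → [2, 4, 9, 10]
1 → replaces 2 → [1, 4, 9, 10]
7 → replaces 9 → [1, 4, 7, 10]
3 → replaces 4 → [1, 3, 7, 10]
Four tails, so the longest strictly increasing subsequence has length 4 (e.g. 6, 8, 9, 10).

4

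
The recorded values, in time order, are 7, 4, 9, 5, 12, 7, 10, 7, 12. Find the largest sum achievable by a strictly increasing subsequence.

Let S[i] be the best sum of a strictly increasing subsequence ending at i:
i:      1  2  3  4  5  6  7  8  9
a[i]:   7  4  9  5 12  7 10  7 12
S:      7  4 16  9 28 16 26 16 38
Maximum is 38 (e.g. 4 + 5 + 7 + 10 + 12).

38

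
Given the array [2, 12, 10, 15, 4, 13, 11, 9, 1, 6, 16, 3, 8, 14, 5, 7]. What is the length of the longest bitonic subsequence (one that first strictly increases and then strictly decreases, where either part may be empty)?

8

inc[i] = longest strictly increasing subsequence ending at i; dec[i] = longest strictly decreasing subsequence starting at i:
i:      1  2  3  4  5  6  7  8  9 10 11 12 13 14 15 16
a[i]:   2 12 10 15  4 13 11  9  1  6 16  3  8 14  5  7
inc:    1  2  2  3  2  3  3  3  1  3  4  2  4  5  3  4
dec:    2  5  4  6  2  5  4  3  1  2  3  1  2  2  1  1
Best peak at i=4 (value 15): inc=3, dec=6, length 3+6−1 = 8.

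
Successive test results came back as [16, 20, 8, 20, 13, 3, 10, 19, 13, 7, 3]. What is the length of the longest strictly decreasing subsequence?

5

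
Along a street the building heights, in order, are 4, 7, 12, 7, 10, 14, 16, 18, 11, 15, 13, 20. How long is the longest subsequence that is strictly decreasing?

Let dp[i] be the longest strictly decreasing subsequence ending at i:
i:      1  2  3  4  5  6  7  8  9 10 11 12
a[i]:   4  7 12  7 10 14 16 18 11 15 13 20
dp:     1  1  1  2  2  1  1  1  2  2  3  1
Maximum is 3.

3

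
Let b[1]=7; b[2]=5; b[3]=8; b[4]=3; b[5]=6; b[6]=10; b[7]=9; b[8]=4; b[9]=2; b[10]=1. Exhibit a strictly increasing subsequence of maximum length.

Patience tails give the LIS length; then backtrack through the dp parents:
7 → extends → [7]
5 → replaces 7 → [5]
8 → extends → [5, 8]
3 → replaces 5 → [3, 8]
6 → replaces 8 → [3, 6]
10 → extends → [3, 6, 10]
9 → replaces 10 → [3, 6, 9]
4 → replaces 6 → [3, 4, 9]
2 → replaces 3 → [2, 4, 9]
1 → replaces 2 → [1, 4, 9]
Length 3; one witness is 7, 8, 10.

7, 8, 10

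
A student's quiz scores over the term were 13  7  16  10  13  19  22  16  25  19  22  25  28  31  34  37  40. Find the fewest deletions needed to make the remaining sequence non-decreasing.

Fewest deletions = n − (longest non-decreasing subsequence).
Patience tails:
13 → extends → [13]
7 → replaces 13 → [7]
16 → extends → [7, 16]
10 → replaces 16 → [7, 10]
13 → extends → [7, 10, 13]
19 → extends → [7, 10, 13, 19]
22 → extends → [7, 10, 13, 19, 22]
16 → replaces 19 → [7, 10, 13, 16, 22]
25 → extends → [7, 10, 13, 16, 22, 25]
19 → replaces 22 → [7, 10, 13, 16, 19, 25]
22 → replaces 25 → [7, 10, 13, 16, 19, 22]
25 → extends → [7, 10, 13, 16, 19, 22, 25]
28 → extends → [7, 10, 13, 16, 19, 22, 25, 28]
31 → extends → [7, 10, 13, 16, 19, 22, 25, 28, 31]
34 → extends → [7, 10, 13, 16, 19, 22, 25, 28, 31, 34]
37 → extends → [7, 10, 13, 16, 19, 22, 25, 28, 31, 34, 37]
40 → extends → [7, 10, 13, 16, 19, 22, 25, 28, 31, 34, 37, 40]
Longest non-decreasing subsequence has length 12, so deletions = 17 − 12 = 5.

5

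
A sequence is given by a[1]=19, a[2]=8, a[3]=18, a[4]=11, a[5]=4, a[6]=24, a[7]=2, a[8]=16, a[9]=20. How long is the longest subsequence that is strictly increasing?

Track the smallest tail for each achievable length (strict):
19 → extends → [19]
8 → replaces 19 → [8]
18 → extends → [8, 18]
11 → replaces 18 → [8, 11]
4 → replaces 8 → [4, 11]
24 → extends → [4, 11, 24]
2 → replaces 4 → [2, 11, 24]
16 → replaces 24 → [2, 11, 16]
20 → extends → [2, 11, 16, 20]
Four tails, so the longest strictly increasing subsequence has length 4 (e.g. 8, 11, 16, 20).

4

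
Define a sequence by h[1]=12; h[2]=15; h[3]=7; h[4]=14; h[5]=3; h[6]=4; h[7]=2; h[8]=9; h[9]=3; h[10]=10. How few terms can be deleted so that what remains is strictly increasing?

Fewest deletions = n − (longest strictly increasing subsequence).
Patience tails:
12 → extends → [12]
15 → extends → [12, 15]
7 → replaces 12 → [7, 15]
14 → replaces 15 → [7, 14]
3 → replaces 7 → [3, 14]
4 → replaces 14 → [3, 4]
2 → replaces 3 → [2, 4]
9 → extends → [2, 4, 9]
3 → replaces 4 → [2, 3, 9]
10 → extends → [2, 3, 9, 10]
Longest strictly increasing subsequence has length 4, so deletions = 10 − 4 = 6.

6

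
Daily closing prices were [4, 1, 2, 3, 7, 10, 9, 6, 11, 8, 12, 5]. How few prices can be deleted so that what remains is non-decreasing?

5

Fewest deletions = n − (longest non-decreasing subsequence).
Patience tails:
4 → extends → [4]
1 → replaces 4 → [1]
2 → extends → [1, 2]
3 → extends → [1, 2, 3]
7 → extends → [1, 2, 3, 7]
10 → extends → [1, 2, 3, 7, 10]
9 → replaces 10 → [1, 2, 3, 7, 9]
6 → replaces 7 → [1, 2, 3, 6, 9]
11 → extends → [1, 2, 3, 6, 9, 11]
8 → replaces 9 → [1, 2, 3, 6, 8, 11]
12 → extends → [1, 2, 3, 6, 8, 11, 12]
5 → replaces 6 → [1, 2, 3, 5, 8, 11, 12]
Longest non-decreasing subsequence has length 7, so deletions = 12 − 7 = 5.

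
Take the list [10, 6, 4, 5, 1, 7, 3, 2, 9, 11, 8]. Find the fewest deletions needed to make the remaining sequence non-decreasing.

6

Fewest deletions = n − (longest non-decreasing subsequence).
i:      1  2  3  4  5  6  7  8  9 10 11
a[i]:  10  6  4  5  1  7  3  2  9 11  8
dp:     1  1  1  2  1  3  2  2  4  5  4
max dp = 5, so deletions = 11 − 5 = 6.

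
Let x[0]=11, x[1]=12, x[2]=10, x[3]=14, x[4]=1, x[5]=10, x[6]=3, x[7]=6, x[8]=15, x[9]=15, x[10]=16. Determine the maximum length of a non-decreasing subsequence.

6

Let dp[i] be the length of the longest such subsequence ending at index i:
i:      0  1  2  3  4  5  6  7  8  9 10
x[i]:  11 12 10 14  1 10  3  6 15 15 16
dp:     1  2  1  3  1  2  2  3  4  5  6
Maximum dp value is 6.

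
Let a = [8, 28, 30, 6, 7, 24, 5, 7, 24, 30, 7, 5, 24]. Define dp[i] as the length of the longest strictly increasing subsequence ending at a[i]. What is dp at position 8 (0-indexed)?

dp[i] = 1 + max{dp[j] : j<i, a[j]<a[i]} (or 1 if no such j):
i:      0  1  2  3  4  5  6  7  8  9 10 11 12
a[i]:   8 28 30  6  7 24  5  7 24 30  7  5 24
dp:     1  2  3  1  2  3  1  2  3  4  2  1  3
At index 8 the value is 3.

3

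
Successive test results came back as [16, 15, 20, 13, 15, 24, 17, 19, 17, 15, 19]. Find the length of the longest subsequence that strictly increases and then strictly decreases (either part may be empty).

6

inc[i] = longest strictly increasing subsequence ending at i; dec[i] = longest strictly decreasing subsequence starting at i:
i:      1  2  3  4  5  6  7  8  9 10 11
a[i]:  16 15 20 13 15 24 17 19 17 15 19
inc:    1  1  2  1  2  3  3  4  3  2  4
dec:    3  2  4  1  1  4  2  3  2  1  1
Best peak at i=6 (value 24): inc=3, dec=4, length 3+4−1 = 6.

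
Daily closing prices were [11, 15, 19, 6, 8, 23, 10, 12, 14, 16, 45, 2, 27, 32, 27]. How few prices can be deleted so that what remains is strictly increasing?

Fewest deletions = n − (longest strictly increasing subsequence).
Patience tails:
11 → extends → [11]
15 → extends → [11, 15]
19 → extends → [11, 15, 19]
6 → replaces 11 → [6, 15, 19]
8 → replaces 15 → [6, 8, 19]
23 → extends → [6, 8, 19, 23]
10 → replaces 19 → [6, 8, 10, 23]
12 → replaces 23 → [6, 8, 10, 12]
14 → extends → [6, 8, 10, 12, 14]
16 → extends → [6, 8, 10, 12, 14, 16]
45 → extends → [6, 8, 10, 12, 14, 16, 45]
2 → replaces 6 → [2, 8, 10, 12, 14, 16, 45]
27 → replaces 45 → [2, 8, 10, 12, 14, 16, 27]
32 → extends → [2, 8, 10, 12, 14, 16, 27, 32]
27 → already a tail → [2, 8, 10, 12, 14, 16, 27, 32]
Longest strictly increasing subsequence has length 8, so deletions = 15 − 8 = 7.

7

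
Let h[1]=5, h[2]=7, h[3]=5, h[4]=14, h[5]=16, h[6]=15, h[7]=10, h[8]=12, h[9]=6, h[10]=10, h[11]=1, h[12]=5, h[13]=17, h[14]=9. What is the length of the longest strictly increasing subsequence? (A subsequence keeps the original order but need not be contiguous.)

Let dp[i] be the length of the longest such subsequence ending at index i:
i:      1  2  3  4  5  6  7  8  9 10 11 12 13 14
h[i]:   5  7  5 14 16 15 10 12  6 10  1  5 17  9
dp:     1  2  1  3  4  4  3  4  2  3  1  2  5  3
Maximum dp value is 5.

5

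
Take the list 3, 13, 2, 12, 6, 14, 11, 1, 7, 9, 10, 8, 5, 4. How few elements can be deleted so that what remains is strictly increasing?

9

Fewest deletions = n − (longest strictly increasing subsequence).
Patience tails:
3 → extends → [3]
13 → extends → [3, 13]
2 → replaces 3 → [2, 13]
12 → replaces 13 → [2, 12]
6 → replaces 12 → [2, 6]
14 → extends → [2, 6, 14]
11 → replaces 14 → [2, 6, 11]
1 → replaces 2 → [1, 6, 11]
7 → replaces 11 → [1, 6, 7]
9 → extends → [1, 6, 7, 9]
10 → extends → [1, 6, 7, 9, 10]
8 → replaces 9 → [1, 6, 7, 8, 10]
5 → replaces 6 → [1, 5, 7, 8, 10]
4 → replaces 5 → [1, 4, 7, 8, 10]
Longest strictly increasing subsequence has length 5, so deletions = 14 − 5 = 9.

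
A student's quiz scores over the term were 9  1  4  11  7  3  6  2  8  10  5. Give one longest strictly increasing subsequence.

Patience tails give the LIS length; then backtrack through the dp parents:
9 → extends → [9]
1 → replaces 9 → [1]
4 → extends → [1, 4]
11 → extends → [1, 4, 11]
7 → replaces 11 → [1, 4, 7]
3 → replaces 4 → [1, 3, 7]
6 → replaces 7 → [1, 3, 6]
2 → replaces 3 → [1, 2, 6]
8 → extends → [1, 2, 6, 8]
10 → extends → [1, 2, 6, 8, 10]
5 → replaces 6 → [1, 2, 5, 8, 10]
Length 5; one witness is 1, 4, 7, 8, 10.

1, 4, 7, 8, 10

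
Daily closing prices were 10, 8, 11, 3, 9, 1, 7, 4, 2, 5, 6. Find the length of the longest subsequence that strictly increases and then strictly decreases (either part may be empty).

6

inc[i] = longest strictly increasing subsequence ending at i; dec[i] = longest strictly decreasing subsequence starting at i:
i:      1  2  3  4  5  6  7  8  9 10 11
a[i]:  10  8 11  3  9  1  7  4  2  5  6
inc:    1  1  2  1  2  1  2  2  2  3  4
dec:    5  4  5  2  4  1  3  2  1  1  1
Best peak at i=3 (value 11): inc=2, dec=5, length 2+5−1 = 6.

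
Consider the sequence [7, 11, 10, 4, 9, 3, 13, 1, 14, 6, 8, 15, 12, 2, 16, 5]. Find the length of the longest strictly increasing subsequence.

6

Track the smallest tail for each achievable length (strict):
7 → extends → [7]
11 → extends → [7, 11]
10 → replaces 11 → [7, 10]
4 → replaces 7 → [4, 10]
9 → replaces 10 → [4, 9]
3 → replaces 4 → [3, 9]
13 → extends → [3, 9, 13]
1 → replaces 3 → [1, 9, 13]
14 → extends → [1, 9, 13, 14]
6 → replaces 9 → [1, 6, 13, 14]
8 → replaces 13 → [1, 6, 8, 14]
15 → extends → [1, 6, 8, 14, 15]
12 → replaces 14 → [1, 6, 8, 12, 15]
2 → replaces 6 → [1, 2, 8, 12, 15]
16 → extends → [1, 2, 8, 12, 15, 16]
5 → replaces 8 → [1, 2, 5, 12, 15, 16]
Six tails, so the longest strictly increasing subsequence has length 6 (e.g. 7, 11, 13, 14, 15, 16).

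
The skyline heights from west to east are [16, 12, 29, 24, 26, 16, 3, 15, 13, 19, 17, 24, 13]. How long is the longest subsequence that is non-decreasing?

4

Track the smallest tail for each achievable length (allowing ties):
16 → extends → [16]
12 → replaces 16 → [12]
29 → extends → [12, 29]
24 → replaces 29 → [12, 24]
26 → extends → [12, 24, 26]
16 → replaces 24 → [12, 16, 26]
3 → replaces 12 → [3, 16, 26]
15 → replaces 16 → [3, 15, 26]
13 → replaces 15 → [3, 13, 26]
19 → replaces 26 → [3, 13, 19]
17 → replaces 19 → [3, 13, 17]
24 → extends → [3, 13, 17, 24]
13 → replaces 17 → [3, 13, 13, 24]
Four tails, so the longest non-decreasing subsequence has length 4 (e.g. 16, 16, 19, 24).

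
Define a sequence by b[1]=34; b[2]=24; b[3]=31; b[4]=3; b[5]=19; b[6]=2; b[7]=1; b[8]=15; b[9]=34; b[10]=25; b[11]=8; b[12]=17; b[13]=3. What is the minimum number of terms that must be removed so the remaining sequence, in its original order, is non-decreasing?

Fewest deletions = n − (longest non-decreasing subsequence).
Patience tails:
34 → extends → [34]
24 → replaces 34 → [24]
31 → extends → [24, 31]
3 → replaces 24 → [3, 31]
19 → replaces 31 → [3, 19]
2 → replaces 3 → [2, 19]
1 → replaces 2 → [1, 19]
15 → replaces 19 → [1, 15]
34 → extends → [1, 15, 34]
25 → replaces 34 → [1, 15, 25]
8 → replaces 15 → [1, 8, 25]
17 → replaces 25 → [1, 8, 17]
3 → replaces 8 → [1, 3, 17]
Longest non-decreasing subsequence has length 3, so deletions = 13 − 3 = 10.

10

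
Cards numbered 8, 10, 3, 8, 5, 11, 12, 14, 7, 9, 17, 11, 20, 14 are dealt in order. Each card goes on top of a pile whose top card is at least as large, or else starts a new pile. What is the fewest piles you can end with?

7

Place each on the leftmost legal pile:
8 → new pile 1 (tops now [8])
10 → new pile 2 (tops now [8, 10])
3 → pile 1 (tops now [3, 10])
8 → pile 2 (tops now [3, 8])
5 → pile 2 (tops now [3, 5])
11 → new pile 3 (tops now [3, 5, 11])
12 → new pile 4 (tops now [3, 5, 11, 12])
14 → new pile 5 (tops now [3, 5, 11, 12, 14])
7 → pile 3 (tops now [3, 5, 7, 12, 14])
9 → pile 4 (tops now [3, 5, 7, 9, 14])
17 → new pile 6 (tops now [3, 5, 7, 9, 14, 17])
11 → pile 5 (tops now [3, 5, 7, 9, 11, 17])
20 → new pile 7 (tops now [3, 5, 7, 9, 11, 17, 20])
14 → pile 6 (tops now [3, 5, 7, 9, 11, 14, 20])
Seven piles.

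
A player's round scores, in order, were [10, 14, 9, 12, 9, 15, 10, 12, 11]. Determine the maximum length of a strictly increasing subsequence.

3

Track the smallest tail for each achievable length (strict):
10 → extends → [10]
14 → extends → [10, 14]
9 → replaces 10 → [9, 14]
12 → replaces 14 → [9, 12]
9 → already a tail → [9, 12]
15 → extends → [9, 12, 15]
10 → replaces 12 → [9, 10, 15]
12 → replaces 15 → [9, 10, 12]
11 → replaces 12 → [9, 10, 11]
Three tails, so the longest strictly increasing subsequence has length 3 (e.g. 10, 14, 15).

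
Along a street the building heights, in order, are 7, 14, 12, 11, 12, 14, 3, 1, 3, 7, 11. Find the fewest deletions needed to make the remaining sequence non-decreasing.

Fewest deletions = n − (longest non-decreasing subsequence).
i:      1  2  3  4  5  6  7  8  9 10 11
a[i]:   7 14 12 11 12 14  3  1  3  7 11
dp:     1  2  2  2  3  4  1  1  2  3  4
max dp = 4, so deletions = 11 − 4 = 7.

7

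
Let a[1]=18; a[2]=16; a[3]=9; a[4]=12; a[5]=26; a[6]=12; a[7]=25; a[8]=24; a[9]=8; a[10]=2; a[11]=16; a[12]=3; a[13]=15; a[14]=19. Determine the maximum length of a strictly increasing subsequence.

Let dp[i] be the length of the longest such subsequence ending at index i:
i:      1  2  3  4  5  6  7  8  9 10 11 12 13 14
a[i]:  18 16  9 12 26 12 25 24  8  2 16  3 15 19
dp:     1  1  1  2  3  2  3  3  1  1  3  2  3  4
Maximum dp value is 4.

4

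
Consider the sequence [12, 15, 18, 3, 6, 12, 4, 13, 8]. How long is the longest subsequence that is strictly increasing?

4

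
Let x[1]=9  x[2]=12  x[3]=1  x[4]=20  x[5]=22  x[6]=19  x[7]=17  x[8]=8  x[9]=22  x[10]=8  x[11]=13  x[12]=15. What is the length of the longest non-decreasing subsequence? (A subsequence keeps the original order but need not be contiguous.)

5

Let dp[i] be the length of the longest such subsequence ending at index i:
i:      1  2  3  4  5  6  7  8  9 10 11 12
x[i]:   9 12  1 20 22 19 17  8 22  8 13 15
dp:     1  2  1  3  4  3  3  2  5  3  4  5
Maximum dp value is 5.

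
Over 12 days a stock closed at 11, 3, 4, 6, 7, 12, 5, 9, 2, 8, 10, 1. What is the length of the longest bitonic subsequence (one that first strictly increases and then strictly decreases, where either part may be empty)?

8

inc[i] = longest strictly increasing subsequence ending at i; dec[i] = longest strictly decreasing subsequence starting at i:
i:      1  2  3  4  5  6  7  8  9 10 11 12
a[i]:  11  3  4  6  7 12  5  9  2  8 10  1
inc:    1  1  2  3  4  5  3  5  1  5  6  1
dec:    5  3  3  4  4  4  3  3  2  2  2  1
Best peak at i=6 (value 12): inc=5, dec=4, length 5+4−1 = 8.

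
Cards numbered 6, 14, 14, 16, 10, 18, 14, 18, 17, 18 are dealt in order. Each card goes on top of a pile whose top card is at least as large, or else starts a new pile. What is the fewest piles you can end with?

The minimum number of non-increasing subsequences covering a sequence equals the length of its longest strictly increasing subsequence.
LIS length is 5 (e.g. 6, 14, 16, 17, 18), so 5 piles are needed.

5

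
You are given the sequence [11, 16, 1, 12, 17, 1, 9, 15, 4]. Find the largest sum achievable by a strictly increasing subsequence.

Let S[i] be the best sum of a strictly increasing subsequence ending at i:
i:      1  2  3  4  5  6  7  8  9
a[i]:  11 16  1 12 17  1  9 15  4
S:     11 27  1 23 44  1 10 38  5
Maximum is 44 (e.g. 11 + 16 + 17).

44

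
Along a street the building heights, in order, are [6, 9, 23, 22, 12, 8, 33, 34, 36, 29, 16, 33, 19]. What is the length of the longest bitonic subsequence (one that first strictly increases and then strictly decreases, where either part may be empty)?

8

inc[i] = longest strictly increasing subsequence ending at i; dec[i] = longest strictly decreasing subsequence starting at i:
i:      1  2  3  4  5  6  7  8  9 10 11 12 13
a[i]:   6  9 23 22 12  8 33 34 36 29 16 33 19
inc:    1  2  3  3  3  2  4  5  6  4  4  5  5
dec:    1  2  4  3  2  1  3  3  3  2  1  2  1
Best peak at i=9 (value 36): inc=6, dec=3, length 6+3−1 = 8.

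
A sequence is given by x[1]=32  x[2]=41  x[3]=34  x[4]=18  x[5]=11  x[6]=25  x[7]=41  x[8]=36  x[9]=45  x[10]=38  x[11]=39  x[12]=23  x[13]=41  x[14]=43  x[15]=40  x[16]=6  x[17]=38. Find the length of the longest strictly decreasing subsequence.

5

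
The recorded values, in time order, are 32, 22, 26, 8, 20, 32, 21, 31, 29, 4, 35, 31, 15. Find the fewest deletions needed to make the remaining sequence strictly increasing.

8

Fewest deletions = n − (longest strictly increasing subsequence).
Patience tails:
32 → extends → [32]
22 → replaces 32 → [22]
26 → extends → [22, 26]
8 → replaces 22 → [8, 26]
20 → replaces 26 → [8, 20]
32 → extends → [8, 20, 32]
21 → replaces 32 → [8, 20, 21]
31 → extends → [8, 20, 21, 31]
29 → replaces 31 → [8, 20, 21, 29]
4 → replaces 8 → [4, 20, 21, 29]
35 → extends → [4, 20, 21, 29, 35]
31 → replaces 35 → [4, 20, 21, 29, 31]
15 → replaces 20 → [4, 15, 21, 29, 31]
Longest strictly increasing subsequence has length 5, so deletions = 13 − 5 = 8.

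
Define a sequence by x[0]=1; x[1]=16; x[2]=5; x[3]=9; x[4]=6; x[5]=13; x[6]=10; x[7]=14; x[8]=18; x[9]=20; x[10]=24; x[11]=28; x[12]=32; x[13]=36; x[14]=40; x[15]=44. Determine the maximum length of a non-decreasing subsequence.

Let dp[i] be the length of the longest such subsequence ending at index i:
i:      0  1  2  3  4  5  6  7  8  9 10 11 12 13 14 15
x[i]:   1 16  5  9  6 13 10 14 18 20 24 28 32 36 40 44
dp:     1  2  2  3  3  4  4  5  6  7  8  9 10 11 12 13
Maximum dp value is 13.

13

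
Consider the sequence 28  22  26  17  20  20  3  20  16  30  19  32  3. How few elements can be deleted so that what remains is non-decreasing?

7

Fewest deletions = n − (longest non-decreasing subsequence).
Patience tails:
28 → extends → [28]
22 → replaces 28 → [22]
26 → extends → [22, 26]
17 → replaces 22 → [17, 26]
20 → replaces 26 → [17, 20]
20 → extends → [17, 20, 20]
3 → replaces 17 → [3, 20, 20]
20 → extends → [3, 20, 20, 20]
16 → replaces 20 → [3, 16, 20, 20]
30 → extends → [3, 16, 20, 20, 30]
19 → replaces 20 → [3, 16, 19, 20, 30]
32 → extends → [3, 16, 19, 20, 30, 32]
3 → replaces 16 → [3, 3, 19, 20, 30, 32]
Longest non-decreasing subsequence has length 6, so deletions = 13 − 6 = 7.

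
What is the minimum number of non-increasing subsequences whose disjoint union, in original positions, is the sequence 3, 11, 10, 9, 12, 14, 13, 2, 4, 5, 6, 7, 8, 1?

Place each on the leftmost legal pile:
3 → new pile 1 (tops now [3])
11 → new pile 2 (tops now [3, 11])
10 → pile 2 (tops now [3, 10])
9 → pile 2 (tops now [3, 9])
12 → new pile 3 (tops now [3, 9, 12])
14 → new pile 4 (tops now [3, 9, 12, 14])
13 → pile 4 (tops now [3, 9, 12, 13])
2 → pile 1 (tops now [2, 9, 12, 13])
4 → pile 2 (tops now [2, 4, 12, 13])
5 → pile 3 (tops now [2, 4, 5, 13])
6 → pile 4 (tops now [2, 4, 5, 6])
7 → new pile 5 (tops now [2, 4, 5, 6, 7])
8 → new pile 6 (tops now [2, 4, 5, 6, 7, 8])
1 → pile 1 (tops now [1, 4, 5, 6, 7, 8])
Six piles.

6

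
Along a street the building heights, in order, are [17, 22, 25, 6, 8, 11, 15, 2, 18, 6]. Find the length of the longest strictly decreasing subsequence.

3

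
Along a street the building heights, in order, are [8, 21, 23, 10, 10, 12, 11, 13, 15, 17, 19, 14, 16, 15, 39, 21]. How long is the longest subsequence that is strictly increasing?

Track the smallest tail for each achievable length (strict):
8 → extends → [8]
21 → extends → [8, 21]
23 → extends → [8, 21, 23]
10 → replaces 21 → [8, 10, 23]
10 → already a tail → [8, 10, 23]
12 → replaces 23 → [8, 10, 12]
11 → replaces 12 → [8, 10, 11]
13 → extends → [8, 10, 11, 13]
15 → extends → [8, 10, 11, 13, 15]
17 → extends → [8, 10, 11, 13, 15, 17]
19 → extends → [8, 10, 11, 13, 15, 17, 19]
14 → replaces 15 → [8, 10, 11, 13, 14, 17, 19]
16 → replaces 17 → [8, 10, 11, 13, 14, 16, 19]
15 → replaces 16 → [8, 10, 11, 13, 14, 15, 19]
39 → extends → [8, 10, 11, 13, 14, 15, 19, 39]
21 → replaces 39 → [8, 10, 11, 13, 14, 15, 19, 21]
Eight tails, so the longest strictly increasing subsequence has length 8 (e.g. 8, 10, 12, 13, 15, 17, 19, 39).

8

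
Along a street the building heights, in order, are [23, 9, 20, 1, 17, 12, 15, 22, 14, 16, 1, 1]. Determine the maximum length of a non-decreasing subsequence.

Let dp[i] be the length of the longest such subsequence ending at index i:
i:      1  2  3  4  5  6  7  8  9 10 11 12
a[i]:  23  9 20  1 17 12 15 22 14 16  1  1
dp:     1  1  2  1  2  2  3  4  3  4  2  3
Maximum dp value is 4.

4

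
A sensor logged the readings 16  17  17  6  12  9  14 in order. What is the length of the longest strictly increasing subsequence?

Track the smallest tail for each achievable length (strict):
16 → extends → [16]
17 → extends → [16, 17]
17 → already a tail → [16, 17]
6 → replaces 16 → [6, 17]
12 → replaces 17 → [6, 12]
9 → replaces 12 → [6, 9]
14 → extends → [6, 9, 14]
Three tails, so the longest strictly increasing subsequence has length 3 (e.g. 6, 12, 14).

3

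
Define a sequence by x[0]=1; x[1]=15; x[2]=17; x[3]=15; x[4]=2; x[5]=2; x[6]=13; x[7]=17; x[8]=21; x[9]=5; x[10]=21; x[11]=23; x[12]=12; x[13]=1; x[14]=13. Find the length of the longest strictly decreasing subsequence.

Negate each value so 'decreasing' becomes 'increasing', then run patience tails on the negated sequence:
-1 → extends → [-1]
-15 → replaces -1 → [-15]
-17 → replaces -15 → [-17]
-15 → extends → [-17, -15]
-2 → extends → [-17, -15, -2]
-2 → already a tail → [-17, -15, -2]
-13 → replaces -2 → [-17, -15, -13]
-17 → already a tail → [-17, -15, -13]
-21 → replaces -17 → [-21, -15, -13]
-5 → extends → [-21, -15, -13, -5]
-21 → already a tail → [-21, -15, -13, -5]
-23 → replaces -21 → [-23, -15, -13, -5]
-12 → replaces -5 → [-23, -15, -13, -12]
-1 → extends → [-23, -15, -13, -12, -1]
-13 → already a tail → [-23, -15, -13, -12, -1]
Five tails, so the longest strictly decreasing subsequence of the original has length 5.

5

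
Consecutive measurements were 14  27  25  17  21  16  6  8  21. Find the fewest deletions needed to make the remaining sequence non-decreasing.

Fewest deletions = n − (longest non-decreasing subsequence).
Patience tails:
14 → extends → [14]
27 → extends → [14, 27]
25 → replaces 27 → [14, 25]
17 → replaces 25 → [14, 17]
21 → extends → [14, 17, 21]
16 → replaces 17 → [14, 16, 21]
6 → replaces 14 → [6, 16, 21]
8 → replaces 16 → [6, 8, 21]
21 → extends → [6, 8, 21, 21]
Longest non-decreasing subsequence has length 4, so deletions = 9 − 4 = 5.

5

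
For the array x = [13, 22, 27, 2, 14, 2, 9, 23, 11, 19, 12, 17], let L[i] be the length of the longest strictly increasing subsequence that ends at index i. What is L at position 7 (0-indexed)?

3

dp[i] = 1 + max{dp[j] : j<i, x[j]<x[i]} (or 1 if no such j):
i:      0  1  2  3  4  5  6  7  8  9 10 11
x[i]:  13 22 27  2 14  2  9 23 11 19 12 17
dp:     1  2  3  1  2  1  2  3  3  4  4  5
At index 7 the value is 3.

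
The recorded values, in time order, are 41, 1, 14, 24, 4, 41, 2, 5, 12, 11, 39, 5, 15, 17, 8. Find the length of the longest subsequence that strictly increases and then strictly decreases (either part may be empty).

7

inc[i] = longest strictly increasing subsequence ending at i; dec[i] = longest strictly decreasing subsequence starting at i:
i:      1  2  3  4  5  6  7  8  9 10 11 12 13 14 15
a[i]:  41  1 14 24  4 41  2  5 12 11 39  5 15 17  8
inc:    1  1  2  3  2  4  2  3  4  4  5  3  5  6  4
dec:    5  1  4  4  2  4  1  1  3  2  3  1  2  2  1
Best peak at i=6 (value 41): inc=4, dec=4, length 4+4−1 = 7.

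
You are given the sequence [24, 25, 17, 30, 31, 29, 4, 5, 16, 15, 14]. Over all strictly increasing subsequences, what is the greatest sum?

Let S[i] be the best sum of a strictly increasing subsequence ending at i:
i:       1   2   3   4   5   6   7   8   9  10  11
a[i]:   24  25  17  30  31  29   4   5  16  15  14
S:      24  49  17  79 110  78   4   9  25  24  23
Maximum is 110 (e.g. 24 + 25 + 30 + 31).

110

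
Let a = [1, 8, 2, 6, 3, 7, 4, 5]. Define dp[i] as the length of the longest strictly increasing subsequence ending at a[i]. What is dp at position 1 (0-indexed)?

dp[i] = 1 + max{dp[j] : j<i, a[j]<a[i]} (or 1 if no such j):
i:     0 1 2 3 4 5 6 7
a[i]:  1 8 2 6 3 7 4 5
dp:    1 2 2 3 3 4 4 5
At index 1 the value is 2.

2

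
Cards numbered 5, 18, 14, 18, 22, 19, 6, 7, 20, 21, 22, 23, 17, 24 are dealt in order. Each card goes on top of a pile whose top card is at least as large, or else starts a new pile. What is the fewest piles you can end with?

The minimum number of non-increasing subsequences covering a sequence equals the length of its longest strictly increasing subsequence.
LIS length is 9 (e.g. 5, 14, 18, 19, 20, 21, 22, 23, 24), so 9 piles are needed.

9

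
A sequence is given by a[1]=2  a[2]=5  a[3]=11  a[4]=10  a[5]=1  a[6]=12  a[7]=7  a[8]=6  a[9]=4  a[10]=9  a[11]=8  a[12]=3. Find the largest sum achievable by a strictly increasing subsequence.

30

Let S[i] be the best sum of a strictly increasing subsequence ending at i:
i:      1  2  3  4  5  6  7  8  9 10 11 12
a[i]:   2  5 11 10  1 12  7  6  4  9  8  3
S:      2  7 18 17  1 30 14 13  6 23 22  5
Maximum is 30 (e.g. 2 + 5 + 11 + 12).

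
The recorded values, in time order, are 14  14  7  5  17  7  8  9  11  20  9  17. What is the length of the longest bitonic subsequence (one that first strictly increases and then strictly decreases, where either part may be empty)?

7

inc[i] = longest strictly increasing subsequence ending at i; dec[i] = longest strictly decreasing subsequence starting at i:
i:      1  2  3  4  5  6  7  8  9 10 11 12
a[i]:  14 14  7  5 17  7  8  9 11 20  9 17
inc:    1  1  1  1  2  2  3  4  5  6  4  6
dec:    3  3  2  1  3  1  1  1  2  2  1  1
Best peak at i=10 (value 20): inc=6, dec=2, length 6+2−1 = 7.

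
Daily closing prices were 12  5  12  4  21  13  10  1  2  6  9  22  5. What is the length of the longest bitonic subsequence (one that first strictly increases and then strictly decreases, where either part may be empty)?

7

inc[i] = longest strictly increasing subsequence ending at i; dec[i] = longest strictly decreasing subsequence starting at i:
i:      1  2  3  4  5  6  7  8  9 10 11 12 13
a[i]:  12  5 12  4 21 13 10  1  2  6  9 22  5
inc:    1  1  2  1  3  3  2  1  2  3  4  5  3
dec:    4  3  4  2  5  4  3  1  1  2  2  2  1
Best peak at i=5 (value 21): inc=3, dec=5, length 3+5−1 = 7.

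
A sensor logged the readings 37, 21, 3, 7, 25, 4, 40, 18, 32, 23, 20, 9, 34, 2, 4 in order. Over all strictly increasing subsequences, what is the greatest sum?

Let S[i] be the best sum of a strictly increasing subsequence ending at i:
i:       1   2   3   4   5   6   7   8   9  10  11  12  13  14  15
a[i]:   37  21   3   7  25   4  40  18  32  23  20   9  34   2   4
S:      37  21   3  10  46   7  86  28  78  51  48  19 112   2   7
Maximum is 112 (e.g. 21 + 25 + 32 + 34).

112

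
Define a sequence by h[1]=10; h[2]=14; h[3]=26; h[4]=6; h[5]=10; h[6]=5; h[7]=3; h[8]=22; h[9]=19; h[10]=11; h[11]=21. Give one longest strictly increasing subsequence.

10, 14, 19, 21

Patience tails give the LIS length; then backtrack through the dp parents:
10 → extends → [10]
14 → extends → [10, 14]
26 → extends → [10, 14, 26]
6 → replaces 10 → [6, 14, 26]
10 → replaces 14 → [6, 10, 26]
5 → replaces 6 → [5, 10, 26]
3 → replaces 5 → [3, 10, 26]
22 → replaces 26 → [3, 10, 22]
19 → replaces 22 → [3, 10, 19]
11 → replaces 19 → [3, 10, 11]
21 → extends → [3, 10, 11, 21]
Length 4; one witness is 10, 14, 19, 21.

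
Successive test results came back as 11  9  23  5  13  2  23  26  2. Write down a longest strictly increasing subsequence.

Patience tails give the LIS length; then backtrack through the dp parents:
11 → extends → [11]
9 → replaces 11 → [9]
23 → extends → [9, 23]
5 → replaces 9 → [5, 23]
13 → replaces 23 → [5, 13]
2 → replaces 5 → [2, 13]
23 → extends → [2, 13, 23]
26 → extends → [2, 13, 23, 26]
2 → already a tail → [2, 13, 23, 26]
Length 4; one witness is 11, 13, 23, 26.

11, 13, 23, 26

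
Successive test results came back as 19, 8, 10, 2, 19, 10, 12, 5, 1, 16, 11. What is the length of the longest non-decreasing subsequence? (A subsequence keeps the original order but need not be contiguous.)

5

Track the smallest tail for each achievable length (allowing ties):
19 → extends → [19]
8 → replaces 19 → [8]
10 → extends → [8, 10]
2 → replaces 8 → [2, 10]
19 → extends → [2, 10, 19]
10 → replaces 19 → [2, 10, 10]
12 → extends → [2, 10, 10, 12]
5 → replaces 10 → [2, 5, 10, 12]
1 → replaces 2 → [1, 5, 10, 12]
16 → extends → [1, 5, 10, 12, 16]
11 → replaces 12 → [1, 5, 10, 11, 16]
Five tails, so the longest non-decreasing subsequence has length 5 (e.g. 8, 10, 10, 12, 16).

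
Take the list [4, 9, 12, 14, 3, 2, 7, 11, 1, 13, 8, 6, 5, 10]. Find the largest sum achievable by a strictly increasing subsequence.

Let S[i] be the best sum of a strictly increasing subsequence ending at i:
i:      1  2  3  4  5  6  7  8  9 10 11 12 13 14
a[i]:   4  9 12 14  3  2  7 11  1 13  8  6  5 10
S:      4 13 25 39  3  2 11 24  1 38 19 10  9 29
Maximum is 39 (e.g. 4 + 9 + 12 + 14).

39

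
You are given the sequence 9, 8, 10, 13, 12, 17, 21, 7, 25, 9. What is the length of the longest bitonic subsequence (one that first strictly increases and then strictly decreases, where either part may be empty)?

7

inc[i] = longest strictly increasing subsequence ending at i; dec[i] = longest strictly decreasing subsequence starting at i:
i:      1  2  3  4  5  6  7  8  9 10
a[i]:   9  8 10 13 12 17 21  7 25  9
inc:    1  1  2  3  3  4  5  1  6  2
dec:    3  2  2  3  2  2  2  1  2  1
Best peak at i=9 (value 25): inc=6, dec=2, length 6+2−1 = 7.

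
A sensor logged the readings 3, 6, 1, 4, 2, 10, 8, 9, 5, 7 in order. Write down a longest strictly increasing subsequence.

3, 6, 8, 9

Patience tails give the LIS length; then backtrack through the dp parents:
3 → extends → [3]
6 → extends → [3, 6]
1 → replaces 3 → [1, 6]
4 → replaces 6 → [1, 4]
2 → replaces 4 → [1, 2]
10 → extends → [1, 2, 10]
8 → replaces 10 → [1, 2, 8]
9 → extends → [1, 2, 8, 9]
5 → replaces 8 → [1, 2, 5, 9]
7 → replaces 9 → [1, 2, 5, 7]
Length 4; one witness is 3, 6, 8, 9.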